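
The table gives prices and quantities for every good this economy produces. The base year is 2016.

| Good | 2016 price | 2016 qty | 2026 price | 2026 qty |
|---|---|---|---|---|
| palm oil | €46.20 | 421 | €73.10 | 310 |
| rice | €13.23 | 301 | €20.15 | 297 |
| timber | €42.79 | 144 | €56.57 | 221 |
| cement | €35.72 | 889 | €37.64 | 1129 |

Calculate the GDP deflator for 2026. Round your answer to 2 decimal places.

Nominal GDP 2026 = 73.10·310 + 20.15·297 + 56.57·221 + 37.64·1129 = 83643.08.
Real GDP 2026 (at 2016 prices) = 46.20·310 + 13.23·297 + 42.79·221 + 35.72·1129 = 68035.78.
Deflator = Nominal/Real × 100 = 83643.08/68035.78 × 100 = 122.940.

122.94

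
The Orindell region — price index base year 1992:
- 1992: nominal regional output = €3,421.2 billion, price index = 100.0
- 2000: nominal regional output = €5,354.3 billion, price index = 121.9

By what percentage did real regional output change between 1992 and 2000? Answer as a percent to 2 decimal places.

28.39%

Deflate each year: 1992 → 3421.2/1.000 = 3421.20; 2000 → 5354.3/1.219 = 4392.37.
So real regional output changed by 4392.37/3421.20 − 1 = 0.2839, i.e. 28.39%.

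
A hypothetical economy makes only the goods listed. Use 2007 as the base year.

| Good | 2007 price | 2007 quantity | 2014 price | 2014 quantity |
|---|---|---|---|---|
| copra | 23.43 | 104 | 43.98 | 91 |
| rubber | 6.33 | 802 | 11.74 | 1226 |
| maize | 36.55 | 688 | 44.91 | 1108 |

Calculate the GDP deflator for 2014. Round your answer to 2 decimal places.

135.26

Nominal GDP 2014 = 43.98·91 + 11.74·1226 + 44.91·1108 = 68155.70.
Real GDP 2014 (at 2007 prices) = 23.43·91 + 6.33·1226 + 36.55·1108 = 50390.11.
Deflator = Nominal/Real × 100 = 68155.70/50390.11 × 100 = 135.256.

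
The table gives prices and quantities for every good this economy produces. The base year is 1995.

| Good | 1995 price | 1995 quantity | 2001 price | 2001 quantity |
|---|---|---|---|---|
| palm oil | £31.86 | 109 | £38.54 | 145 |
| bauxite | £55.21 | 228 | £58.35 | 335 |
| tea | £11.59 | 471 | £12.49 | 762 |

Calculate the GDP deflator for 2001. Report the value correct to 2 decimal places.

108.47

Nominal GDP 2001 = 38.54·145 + 58.35·335 + 12.49·762 = 34652.93.
Real GDP 2001 (at 1995 prices) = 31.86·145 + 55.21·335 + 11.59·762 = 31946.63.
Deflator = Nominal/Real × 100 = 34652.93/31946.63 × 100 = 108.471.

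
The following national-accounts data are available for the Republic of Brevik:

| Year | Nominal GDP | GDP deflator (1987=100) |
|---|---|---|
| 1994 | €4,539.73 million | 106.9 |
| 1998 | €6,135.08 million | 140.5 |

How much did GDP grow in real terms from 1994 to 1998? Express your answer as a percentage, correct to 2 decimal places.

2.82%

Real GDP 1994 = 4539.73 / 1.069 = 4246.71.
Real GDP 1998 = 6135.08 / 1.405 = 4366.60.
Real growth = 4366.60 / 4246.71 − 1 = 0.0282.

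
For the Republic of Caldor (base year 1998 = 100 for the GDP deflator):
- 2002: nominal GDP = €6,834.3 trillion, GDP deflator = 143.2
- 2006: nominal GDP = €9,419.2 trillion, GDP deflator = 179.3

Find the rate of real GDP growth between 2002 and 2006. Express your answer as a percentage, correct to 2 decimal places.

Real GDP 2002 = 6834.3 / 1.432 = 4772.56.
Real GDP 2006 = 9419.2 / 1.793 = 5253.32.
Real growth = 5253.32 / 4772.56 − 1 = 0.1007.

10.07%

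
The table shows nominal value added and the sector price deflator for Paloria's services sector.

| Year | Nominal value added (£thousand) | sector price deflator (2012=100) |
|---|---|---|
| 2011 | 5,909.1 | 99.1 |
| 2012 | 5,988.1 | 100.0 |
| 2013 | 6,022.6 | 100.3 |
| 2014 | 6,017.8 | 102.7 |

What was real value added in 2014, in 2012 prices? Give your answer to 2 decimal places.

Real value added 2014 = 6017.8 / 1.027 = 5859.59.

£5,859.59 thousand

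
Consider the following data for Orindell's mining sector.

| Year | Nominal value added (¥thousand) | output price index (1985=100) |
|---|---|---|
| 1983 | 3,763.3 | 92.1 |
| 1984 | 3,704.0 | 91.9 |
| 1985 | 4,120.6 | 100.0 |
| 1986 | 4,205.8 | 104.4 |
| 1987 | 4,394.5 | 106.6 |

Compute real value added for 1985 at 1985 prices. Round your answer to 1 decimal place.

Real value added 1985 = 4120.6 / 1.000 = 4120.60.

¥4,120.6 thousand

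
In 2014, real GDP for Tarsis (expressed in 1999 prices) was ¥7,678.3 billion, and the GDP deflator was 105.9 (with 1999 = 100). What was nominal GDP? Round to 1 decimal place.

¥8,131.3 billion

Nominal GDP = Real × (GDP deflator/100) = 7678.3 × 1.059 = 8131.32.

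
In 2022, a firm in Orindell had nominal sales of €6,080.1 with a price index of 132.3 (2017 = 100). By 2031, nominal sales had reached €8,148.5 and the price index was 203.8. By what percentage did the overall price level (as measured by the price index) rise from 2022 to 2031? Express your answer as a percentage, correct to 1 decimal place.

Price-level change = 203.8 / 132.3 − 1 = 0.5404.

54.0%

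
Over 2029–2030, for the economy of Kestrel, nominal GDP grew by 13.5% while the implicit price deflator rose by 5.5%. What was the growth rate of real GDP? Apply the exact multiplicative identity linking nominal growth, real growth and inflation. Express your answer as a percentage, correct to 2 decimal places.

7.58%

(1 + g_nom) = (1 + g_real)(1 + π), so g_real = 1.1350 / 1.0550 − 1 = 0.07583.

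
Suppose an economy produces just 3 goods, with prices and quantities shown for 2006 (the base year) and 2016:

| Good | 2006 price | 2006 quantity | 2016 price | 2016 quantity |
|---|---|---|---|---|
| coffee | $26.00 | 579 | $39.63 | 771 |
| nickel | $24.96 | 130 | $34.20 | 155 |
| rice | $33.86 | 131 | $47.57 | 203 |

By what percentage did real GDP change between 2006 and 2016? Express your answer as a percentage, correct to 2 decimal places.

35.43%

Real GDP 2006 = Nominal GDP 2006 = 26.00·579 + 24.96·130 + 33.86·131 = 22734.46.
Real GDP 2016 (at 2006 prices) = 26.00·771 + 24.96·155 + 33.86·203 = 30788.38.
Real growth = 30788.38/22734.46 − 1 = 0.3543.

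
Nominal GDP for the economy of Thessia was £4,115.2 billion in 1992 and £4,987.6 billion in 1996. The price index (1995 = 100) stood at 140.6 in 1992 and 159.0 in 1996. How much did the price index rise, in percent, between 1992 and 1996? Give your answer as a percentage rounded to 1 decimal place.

13.1%

Price-level change = 159.0 / 140.6 − 1 = 0.1309.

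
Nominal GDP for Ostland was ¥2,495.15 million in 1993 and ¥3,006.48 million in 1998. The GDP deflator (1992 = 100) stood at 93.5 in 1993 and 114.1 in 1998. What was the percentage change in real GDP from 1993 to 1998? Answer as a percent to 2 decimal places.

-1.26%

Deflate each year: 1993 → 2495.15/0.935 = 2668.61; 1998 → 3006.48/1.141 = 2634.95.
So real GDP changed by 2634.95/2668.61 − 1 = -0.0126, i.e. -1.26%.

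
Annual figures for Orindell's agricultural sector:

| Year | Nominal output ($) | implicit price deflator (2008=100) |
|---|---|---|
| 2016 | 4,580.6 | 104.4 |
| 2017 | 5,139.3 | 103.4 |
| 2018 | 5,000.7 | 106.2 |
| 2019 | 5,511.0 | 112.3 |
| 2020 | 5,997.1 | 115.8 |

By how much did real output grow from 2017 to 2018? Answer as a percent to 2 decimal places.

Real output 2017 = 5139.3/1.034 = 4970.31.
Real output 2018 = 5000.7/1.062 = 4708.76.
Change = 4708.76/4970.31 − 1 = -0.0526.

-5.26%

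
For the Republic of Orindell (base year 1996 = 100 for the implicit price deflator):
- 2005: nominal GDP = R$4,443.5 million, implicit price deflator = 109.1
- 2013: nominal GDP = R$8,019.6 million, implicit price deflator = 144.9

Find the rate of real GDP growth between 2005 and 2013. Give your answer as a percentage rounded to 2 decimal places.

Deflate each year: 2005 → 4443.5/1.091 = 4072.87; 2013 → 8019.6/1.449 = 5534.58.
So real GDP changed by 5534.58/4072.87 − 1 = 0.3589, i.e. 35.89%.

35.89%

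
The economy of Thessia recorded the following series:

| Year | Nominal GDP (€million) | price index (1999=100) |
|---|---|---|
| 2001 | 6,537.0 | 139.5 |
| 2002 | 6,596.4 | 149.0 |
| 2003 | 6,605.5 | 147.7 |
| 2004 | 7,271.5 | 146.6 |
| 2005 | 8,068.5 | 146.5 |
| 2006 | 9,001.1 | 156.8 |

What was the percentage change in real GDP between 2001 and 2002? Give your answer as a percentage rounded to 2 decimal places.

-5.53%

Real GDP 2001 = 6537.0/1.395 = 4686.02.
Real GDP 2002 = 6596.4/1.490 = 4427.11.
Change = 4427.11/4686.02 − 1 = -0.0553.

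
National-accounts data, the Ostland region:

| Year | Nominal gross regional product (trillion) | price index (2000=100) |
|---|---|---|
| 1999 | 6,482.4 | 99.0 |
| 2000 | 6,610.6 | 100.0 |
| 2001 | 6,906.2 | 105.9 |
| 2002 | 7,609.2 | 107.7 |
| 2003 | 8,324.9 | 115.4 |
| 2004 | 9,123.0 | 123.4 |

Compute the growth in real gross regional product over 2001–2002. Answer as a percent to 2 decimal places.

8.34%

Real gross regional product 2001 = 6906.2/1.059 = 6521.44.
Real gross regional product 2002 = 7609.2/1.077 = 7065.18.
Change = 7065.18/6521.44 − 1 = 0.0834.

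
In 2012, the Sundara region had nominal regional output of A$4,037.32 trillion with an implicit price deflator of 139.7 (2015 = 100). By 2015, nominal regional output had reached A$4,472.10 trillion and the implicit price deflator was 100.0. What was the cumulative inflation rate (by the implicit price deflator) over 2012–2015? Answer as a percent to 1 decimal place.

-28.4%

Price-level change = 100.0 / 139.7 − 1 = -0.2842.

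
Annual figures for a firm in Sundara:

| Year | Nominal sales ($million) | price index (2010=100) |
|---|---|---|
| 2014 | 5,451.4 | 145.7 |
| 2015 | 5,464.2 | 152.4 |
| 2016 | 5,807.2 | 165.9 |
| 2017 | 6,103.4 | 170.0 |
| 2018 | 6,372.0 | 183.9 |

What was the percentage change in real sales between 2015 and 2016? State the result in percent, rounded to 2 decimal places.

-2.37%

Real sales 2015 = 5464.2/1.524 = 3585.43.
Real sales 2016 = 5807.2/1.659 = 3500.42.
Change = 3500.42/3585.43 − 1 = -0.0237.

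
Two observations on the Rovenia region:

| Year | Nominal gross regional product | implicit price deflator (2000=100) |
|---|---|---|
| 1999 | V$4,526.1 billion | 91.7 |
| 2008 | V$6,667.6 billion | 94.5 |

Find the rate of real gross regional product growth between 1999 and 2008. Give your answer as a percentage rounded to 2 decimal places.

Real gross regional product 1999 = 4526.1 / 0.917 = 4935.77.
Real gross regional product 2008 = 6667.6 / 0.945 = 7055.66.
Real growth = 7055.66 / 4935.77 − 1 = 0.4295.

42.95%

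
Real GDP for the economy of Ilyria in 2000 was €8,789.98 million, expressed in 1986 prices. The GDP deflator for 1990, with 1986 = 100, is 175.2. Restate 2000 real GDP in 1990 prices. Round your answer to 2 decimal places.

€15,400.04 million

Real GDP in 1990 prices = Real GDP in 1986 prices × (P_1990/P_1986) = 8789.98 × 1.752 = 15400.04.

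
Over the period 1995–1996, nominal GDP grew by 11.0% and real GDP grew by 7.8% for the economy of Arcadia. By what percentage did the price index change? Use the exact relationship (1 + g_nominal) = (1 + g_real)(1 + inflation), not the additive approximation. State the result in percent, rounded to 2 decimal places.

2.97%

(1 + g_nom) = (1 + g_real)(1 + π), so π = 1.1100 / 1.0780 − 1 = 0.02968.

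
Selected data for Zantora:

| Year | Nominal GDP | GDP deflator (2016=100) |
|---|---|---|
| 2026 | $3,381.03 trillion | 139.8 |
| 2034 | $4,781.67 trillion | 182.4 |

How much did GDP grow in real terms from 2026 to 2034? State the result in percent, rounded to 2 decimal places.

Real GDP 2026 = 3381.03 / 1.398 = 2418.48.
Real GDP 2034 = 4781.67 / 1.824 = 2621.53.
Real growth = 2621.53 / 2418.48 − 1 = 0.0840.

8.40%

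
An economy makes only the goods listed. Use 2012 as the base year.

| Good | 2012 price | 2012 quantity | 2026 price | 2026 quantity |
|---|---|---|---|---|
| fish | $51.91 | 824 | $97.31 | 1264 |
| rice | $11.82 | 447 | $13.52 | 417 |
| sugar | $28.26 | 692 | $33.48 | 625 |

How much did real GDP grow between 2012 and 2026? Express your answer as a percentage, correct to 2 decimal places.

Real GDP 2012 = Nominal GDP 2012 = 51.91·824 + 11.82·447 + 28.26·692 = 67613.30.
Real GDP 2026 (at 2012 prices) = 51.91·1264 + 11.82·417 + 28.26·625 = 88205.68.
Real growth = 88205.68/67613.30 − 1 = 0.3046.

30.46%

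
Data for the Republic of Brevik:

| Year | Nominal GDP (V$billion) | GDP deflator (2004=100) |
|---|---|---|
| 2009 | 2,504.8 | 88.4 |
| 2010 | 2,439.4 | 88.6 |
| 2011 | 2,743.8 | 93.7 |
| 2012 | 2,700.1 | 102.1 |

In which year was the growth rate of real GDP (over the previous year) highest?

2010: real = 2439.4/0.886 = 2753.27; growth vs 2009 (2833.48) = -2.83%.
2011: real = 2743.8/0.937 = 2928.28; growth vs 2010 (2753.27) = 6.36%.
2012: real = 2700.1/1.021 = 2644.56; growth vs 2011 (2928.28) = -9.69%.

2011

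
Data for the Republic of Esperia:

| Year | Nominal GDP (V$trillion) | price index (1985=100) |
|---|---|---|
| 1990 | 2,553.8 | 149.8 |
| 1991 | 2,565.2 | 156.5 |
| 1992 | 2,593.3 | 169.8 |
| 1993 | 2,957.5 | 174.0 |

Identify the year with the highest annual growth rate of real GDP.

1991: real = 2565.2/1.565 = 1639.11; growth vs 1990 (1704.81) = -3.85%.
1992: real = 2593.3/1.698 = 1527.27; growth vs 1991 (1639.11) = -6.82%.
1993: real = 2957.5/1.740 = 1699.71; growth vs 1992 (1527.27) = 11.29%.

1993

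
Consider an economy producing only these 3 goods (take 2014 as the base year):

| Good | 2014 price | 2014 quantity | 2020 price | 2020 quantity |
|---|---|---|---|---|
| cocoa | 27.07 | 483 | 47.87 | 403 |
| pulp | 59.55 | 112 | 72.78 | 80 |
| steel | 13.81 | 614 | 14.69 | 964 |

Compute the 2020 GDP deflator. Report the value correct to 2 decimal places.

135.50

Nominal GDP 2020 = 47.87·403 + 72.78·80 + 14.69·964 = 39275.17.
Real GDP 2020 (at 2014 prices) = 27.07·403 + 59.55·80 + 13.81·964 = 28986.05.
Deflator = Nominal/Real × 100 = 39275.17/28986.05 × 100 = 135.497.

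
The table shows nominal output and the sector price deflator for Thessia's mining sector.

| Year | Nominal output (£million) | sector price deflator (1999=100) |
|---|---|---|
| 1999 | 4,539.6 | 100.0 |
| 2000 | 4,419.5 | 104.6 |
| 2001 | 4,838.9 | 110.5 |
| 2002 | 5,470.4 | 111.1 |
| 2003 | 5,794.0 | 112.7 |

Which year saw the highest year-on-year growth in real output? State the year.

2002

2000: real = 4419.5/1.046 = 4225.14; growth vs 1999 (4539.60) = -6.93%.
2001: real = 4838.9/1.105 = 4379.10; growth vs 2000 (4225.14) = 3.64%.
2002: real = 5470.4/1.111 = 4923.85; growth vs 2001 (4379.10) = 12.44%.
2003: real = 5794.0/1.127 = 5141.08; growth vs 2002 (4923.85) = 4.41%.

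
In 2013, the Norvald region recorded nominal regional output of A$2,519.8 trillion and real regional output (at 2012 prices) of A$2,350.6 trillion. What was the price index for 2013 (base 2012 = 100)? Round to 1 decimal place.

price index = (Nominal / Real) × 100 = 2519.8 / 2350.6 × 100 = 107.20.

107.2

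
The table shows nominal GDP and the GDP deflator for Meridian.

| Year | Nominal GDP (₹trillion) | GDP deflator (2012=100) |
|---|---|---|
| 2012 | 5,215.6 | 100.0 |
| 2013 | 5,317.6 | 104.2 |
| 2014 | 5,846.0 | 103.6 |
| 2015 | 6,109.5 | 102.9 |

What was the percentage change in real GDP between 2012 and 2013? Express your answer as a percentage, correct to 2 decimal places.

Real GDP 2012 = 5215.6/1.000 = 5215.60.
Real GDP 2013 = 5317.6/1.042 = 5103.26.
Change = 5103.26/5215.60 − 1 = -0.0215.

-2.15%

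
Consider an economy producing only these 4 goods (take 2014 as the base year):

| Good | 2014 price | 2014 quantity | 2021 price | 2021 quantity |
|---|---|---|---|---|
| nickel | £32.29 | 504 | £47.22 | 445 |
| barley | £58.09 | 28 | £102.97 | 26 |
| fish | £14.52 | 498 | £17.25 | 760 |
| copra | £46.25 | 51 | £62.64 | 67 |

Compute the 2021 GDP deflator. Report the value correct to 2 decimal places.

Nominal GDP 2021 = 47.22·445 + 102.97·26 + 17.25·760 + 62.64·67 = 40997.00.
Real GDP 2021 (at 2014 prices) = 32.29·445 + 58.09·26 + 14.52·760 + 46.25·67 = 30013.34.
Deflator = Nominal/Real × 100 = 40997.00/30013.34 × 100 = 136.596.

136.60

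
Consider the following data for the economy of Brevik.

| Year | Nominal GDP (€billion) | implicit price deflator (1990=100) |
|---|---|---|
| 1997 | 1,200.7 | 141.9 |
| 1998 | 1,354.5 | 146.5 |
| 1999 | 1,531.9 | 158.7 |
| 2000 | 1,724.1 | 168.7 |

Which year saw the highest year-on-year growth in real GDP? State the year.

1998

1998: real = 1354.5/1.465 = 924.57; growth vs 1997 (846.16) = 9.27%.
1999: real = 1531.9/1.587 = 965.28; growth vs 1998 (924.57) = 4.40%.
2000: real = 1724.1/1.687 = 1021.99; growth vs 1999 (965.28) = 5.87%.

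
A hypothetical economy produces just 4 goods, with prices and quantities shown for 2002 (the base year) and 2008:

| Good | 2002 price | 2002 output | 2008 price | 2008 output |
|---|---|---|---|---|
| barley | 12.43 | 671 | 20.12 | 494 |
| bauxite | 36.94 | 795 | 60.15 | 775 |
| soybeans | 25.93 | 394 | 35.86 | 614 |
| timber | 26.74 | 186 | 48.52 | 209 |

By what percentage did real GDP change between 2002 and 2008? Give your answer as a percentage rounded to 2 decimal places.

6.39%

Real GDP 2002 = Nominal GDP 2002 = 12.43·671 + 36.94·795 + 25.93·394 + 26.74·186 = 52897.89.
Real GDP 2008 (at 2002 prices) = 12.43·494 + 36.94·775 + 25.93·614 + 26.74·209 = 56278.60.
Real growth = 56278.60/52897.89 − 1 = 0.0639.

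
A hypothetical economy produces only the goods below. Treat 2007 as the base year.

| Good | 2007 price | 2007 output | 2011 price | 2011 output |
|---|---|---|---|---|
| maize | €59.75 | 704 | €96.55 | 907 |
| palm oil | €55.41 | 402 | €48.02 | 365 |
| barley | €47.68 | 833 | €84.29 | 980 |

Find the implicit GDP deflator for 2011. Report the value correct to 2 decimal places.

Nominal GDP 2011 = 96.55·907 + 48.02·365 + 84.29·980 = 187702.35.
Real GDP 2011 (at 2007 prices) = 59.75·907 + 55.41·365 + 47.68·980 = 121144.30.
Deflator = Nominal/Real × 100 = 187702.35/121144.30 × 100 = 154.941.

154.94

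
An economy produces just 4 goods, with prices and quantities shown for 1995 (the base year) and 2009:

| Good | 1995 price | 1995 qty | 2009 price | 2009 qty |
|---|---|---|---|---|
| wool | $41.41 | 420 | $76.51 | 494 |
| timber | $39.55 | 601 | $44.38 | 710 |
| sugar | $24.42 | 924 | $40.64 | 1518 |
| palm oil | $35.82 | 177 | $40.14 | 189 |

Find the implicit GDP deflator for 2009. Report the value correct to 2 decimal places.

Nominal GDP 2009 = 76.51·494 + 44.38·710 + 40.64·1518 + 40.14·189 = 138583.72.
Real GDP 2009 (at 1995 prices) = 41.41·494 + 39.55·710 + 24.42·1518 + 35.82·189 = 92376.58.
Deflator = Nominal/Real × 100 = 138583.72/92376.58 × 100 = 150.020.

150.02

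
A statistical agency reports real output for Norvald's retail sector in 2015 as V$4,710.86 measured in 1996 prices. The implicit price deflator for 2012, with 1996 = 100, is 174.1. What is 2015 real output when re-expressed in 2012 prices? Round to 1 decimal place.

V$8,201.6

Real output in 2012 prices = Real output in 1996 prices × (P_2012/P_1996) = 4710.86 × 1.741 = 8201.61.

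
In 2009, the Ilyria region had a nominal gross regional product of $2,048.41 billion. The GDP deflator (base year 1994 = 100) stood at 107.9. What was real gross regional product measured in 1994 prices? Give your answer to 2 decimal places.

Real gross regional product = Nominal / (GDP deflator/100) = 2048.41 / 1.079 = 1898.43.

$1,898.43 billion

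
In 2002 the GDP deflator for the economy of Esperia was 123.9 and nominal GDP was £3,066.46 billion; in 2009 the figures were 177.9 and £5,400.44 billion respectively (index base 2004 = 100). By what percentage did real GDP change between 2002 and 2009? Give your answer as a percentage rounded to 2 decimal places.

22.66%

Real GDP 2002 = 3066.46 / 1.239 = 2474.95.
Real GDP 2009 = 5400.44 / 1.779 = 3035.66.
Real growth = 3035.66 / 2474.95 − 1 = 0.2266.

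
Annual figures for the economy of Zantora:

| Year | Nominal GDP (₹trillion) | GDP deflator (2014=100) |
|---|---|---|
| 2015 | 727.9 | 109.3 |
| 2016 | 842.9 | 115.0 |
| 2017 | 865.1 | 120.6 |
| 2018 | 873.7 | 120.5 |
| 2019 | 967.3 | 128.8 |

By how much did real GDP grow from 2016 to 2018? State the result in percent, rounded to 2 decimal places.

-1.08%

Real GDP 2016 = 842.9/1.150 = 732.96.
Real GDP 2018 = 873.7/1.205 = 725.06.
Change = 725.06/732.96 − 1 = -0.0108.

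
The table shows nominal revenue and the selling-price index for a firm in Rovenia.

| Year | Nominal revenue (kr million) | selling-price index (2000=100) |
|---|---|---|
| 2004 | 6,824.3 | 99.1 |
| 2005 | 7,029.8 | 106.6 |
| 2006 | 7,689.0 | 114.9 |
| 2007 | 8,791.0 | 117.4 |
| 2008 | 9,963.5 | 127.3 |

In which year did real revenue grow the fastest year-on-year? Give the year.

2005: real = 7029.8/1.066 = 6594.56; growth vs 2004 (6886.28) = -4.24%.
2006: real = 7689.0/1.149 = 6691.91; growth vs 2005 (6594.56) = 1.48%.
2007: real = 8791.0/1.174 = 7488.07; growth vs 2006 (6691.91) = 11.90%.
2008: real = 9963.5/1.273 = 7826.79; growth vs 2007 (7488.07) = 4.52%.

2007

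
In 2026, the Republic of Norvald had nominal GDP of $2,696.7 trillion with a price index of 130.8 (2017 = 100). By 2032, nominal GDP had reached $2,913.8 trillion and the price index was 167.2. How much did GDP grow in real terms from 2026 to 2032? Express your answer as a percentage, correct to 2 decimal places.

-15.47%

Real GDP 2026 = 2696.7 / 1.308 = 2061.70.
Real GDP 2032 = 2913.8 / 1.672 = 1742.70.
Real growth = 1742.70 / 2061.70 − 1 = -0.1547.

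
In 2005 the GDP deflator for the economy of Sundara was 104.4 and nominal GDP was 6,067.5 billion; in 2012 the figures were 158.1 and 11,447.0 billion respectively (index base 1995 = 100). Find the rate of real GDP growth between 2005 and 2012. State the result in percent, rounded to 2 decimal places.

Deflate each year: 2005 → 6067.5/1.044 = 5811.78; 2012 → 11447.0/1.581 = 7240.35.
So real GDP changed by 7240.35/5811.78 − 1 = 0.2458, i.e. 24.58%.

24.58%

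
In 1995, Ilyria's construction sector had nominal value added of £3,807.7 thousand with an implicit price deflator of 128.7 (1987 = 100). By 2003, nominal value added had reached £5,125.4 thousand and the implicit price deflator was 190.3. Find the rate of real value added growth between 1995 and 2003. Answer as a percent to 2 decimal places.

-8.97%

Real value added 1995 = 3807.7 / 1.287 = 2958.59.
Real value added 2003 = 5125.4 / 1.903 = 2693.33.
Real growth = 2693.33 / 2958.59 − 1 = -0.0897.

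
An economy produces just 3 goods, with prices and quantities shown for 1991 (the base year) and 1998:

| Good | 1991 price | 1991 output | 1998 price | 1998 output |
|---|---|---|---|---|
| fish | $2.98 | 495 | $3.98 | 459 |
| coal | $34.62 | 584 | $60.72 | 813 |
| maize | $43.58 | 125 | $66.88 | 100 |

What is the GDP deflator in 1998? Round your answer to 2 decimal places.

170.88

Nominal GDP 1998 = 3.98·459 + 60.72·813 + 66.88·100 = 57880.18.
Real GDP 1998 (at 1991 prices) = 2.98·459 + 34.62·813 + 43.58·100 = 33871.88.
Deflator = Nominal/Real × 100 = 57880.18/33871.88 × 100 = 170.880.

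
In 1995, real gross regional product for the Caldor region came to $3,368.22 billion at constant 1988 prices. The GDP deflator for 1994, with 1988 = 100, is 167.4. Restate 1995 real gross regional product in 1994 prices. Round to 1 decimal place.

$5,638.4 billion

Real gross regional product in 1994 prices = Real gross regional product in 1988 prices × (P_1994/P_1988) = 3368.22 × 1.674 = 5638.40.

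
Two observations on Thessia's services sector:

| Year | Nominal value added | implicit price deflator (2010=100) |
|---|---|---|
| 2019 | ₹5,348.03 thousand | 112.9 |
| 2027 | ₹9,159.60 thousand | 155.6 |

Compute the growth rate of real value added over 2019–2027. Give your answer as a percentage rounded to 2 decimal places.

Deflate each year: 2019 → 5348.03/1.129 = 4736.96; 2027 → 9159.60/1.556 = 5886.63.
So real value added changed by 5886.63/4736.96 − 1 = 0.2427, i.e. 24.27%.

24.27%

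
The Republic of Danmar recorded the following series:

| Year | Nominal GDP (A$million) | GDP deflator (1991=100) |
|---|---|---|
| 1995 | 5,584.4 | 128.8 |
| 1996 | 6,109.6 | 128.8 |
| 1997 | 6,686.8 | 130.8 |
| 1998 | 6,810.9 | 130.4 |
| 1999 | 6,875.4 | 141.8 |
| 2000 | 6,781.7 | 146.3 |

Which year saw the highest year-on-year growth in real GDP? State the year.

1996: real = 6109.6/1.288 = 4743.48; growth vs 1995 (4335.71) = 9.40%.
1997: real = 6686.8/1.308 = 5112.23; growth vs 1996 (4743.48) = 7.77%.
1998: real = 6810.9/1.304 = 5223.08; growth vs 1997 (5112.23) = 2.17%.
1999: real = 6875.4/1.418 = 4848.66; growth vs 1998 (5223.08) = -7.17%.
2000: real = 6781.7/1.463 = 4635.48; growth vs 1999 (4848.66) = -4.40%.

1996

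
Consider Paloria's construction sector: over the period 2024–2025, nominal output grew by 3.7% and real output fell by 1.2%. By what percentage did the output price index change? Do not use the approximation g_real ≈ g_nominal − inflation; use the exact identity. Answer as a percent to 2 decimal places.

(1 + g_nom) = (1 + g_real)(1 + π), so π = 1.0370 / 0.9880 − 1 = 0.04960.

4.96%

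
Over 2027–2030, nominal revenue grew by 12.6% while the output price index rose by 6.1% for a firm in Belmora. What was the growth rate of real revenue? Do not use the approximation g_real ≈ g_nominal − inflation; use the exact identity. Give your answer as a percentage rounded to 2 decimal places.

6.13%

(1 + g_nom) = (1 + g_real)(1 + π), so g_real = 1.1260 / 1.0610 − 1 = 0.06126.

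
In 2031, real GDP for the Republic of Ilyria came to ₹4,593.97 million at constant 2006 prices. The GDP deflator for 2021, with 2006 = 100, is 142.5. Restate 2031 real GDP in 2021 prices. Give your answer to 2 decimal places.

₹6,546.41 million

Real GDP in 2021 prices = Real GDP in 2006 prices × (P_2021/P_2006) = 4593.97 × 1.425 = 6546.41.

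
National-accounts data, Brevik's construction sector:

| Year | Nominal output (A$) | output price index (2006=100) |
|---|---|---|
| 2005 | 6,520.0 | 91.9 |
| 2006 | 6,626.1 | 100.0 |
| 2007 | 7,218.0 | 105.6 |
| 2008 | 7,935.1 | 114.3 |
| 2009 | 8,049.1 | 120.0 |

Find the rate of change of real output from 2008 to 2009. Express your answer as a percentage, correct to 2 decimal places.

-3.38%

Real output 2008 = 7935.1/1.143 = 6942.34.
Real output 2009 = 8049.1/1.200 = 6707.58.
Change = 6707.58/6942.34 − 1 = -0.0338.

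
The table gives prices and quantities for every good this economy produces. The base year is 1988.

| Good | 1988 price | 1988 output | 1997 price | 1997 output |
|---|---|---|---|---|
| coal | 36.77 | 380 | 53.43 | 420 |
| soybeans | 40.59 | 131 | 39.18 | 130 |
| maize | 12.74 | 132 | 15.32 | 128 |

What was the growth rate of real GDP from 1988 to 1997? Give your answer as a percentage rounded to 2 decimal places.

Real GDP 1988 = Nominal GDP 1988 = 36.77·380 + 40.59·131 + 12.74·132 = 20971.57.
Real GDP 1997 (at 1988 prices) = 36.77·420 + 40.59·130 + 12.74·128 = 22350.82.
Real growth = 22350.82/20971.57 − 1 = 0.0658.

6.58%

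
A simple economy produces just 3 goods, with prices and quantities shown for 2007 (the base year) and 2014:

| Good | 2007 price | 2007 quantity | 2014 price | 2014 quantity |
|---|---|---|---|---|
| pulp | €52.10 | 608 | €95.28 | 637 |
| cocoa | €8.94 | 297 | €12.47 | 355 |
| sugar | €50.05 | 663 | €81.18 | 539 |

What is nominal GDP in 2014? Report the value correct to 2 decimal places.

Nominal GDP 2014 = Σ (p_2014 × q_2014) = 95.28·637 + 12.47·355 + 81.18·539 = 108876.23.

€108876.23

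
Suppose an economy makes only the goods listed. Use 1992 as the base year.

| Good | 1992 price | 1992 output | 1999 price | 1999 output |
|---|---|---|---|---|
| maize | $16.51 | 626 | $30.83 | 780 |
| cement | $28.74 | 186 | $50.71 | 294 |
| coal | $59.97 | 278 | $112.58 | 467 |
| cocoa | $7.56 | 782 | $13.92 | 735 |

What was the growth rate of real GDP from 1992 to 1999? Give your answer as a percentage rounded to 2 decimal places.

43.45%

Real GDP 1992 = Nominal GDP 1992 = 16.51·626 + 28.74·186 + 59.97·278 + 7.56·782 = 38264.48.
Real GDP 1999 (at 1992 prices) = 16.51·780 + 28.74·294 + 59.97·467 + 7.56·735 = 54889.95.
Real growth = 54889.95/38264.48 − 1 = 0.4345.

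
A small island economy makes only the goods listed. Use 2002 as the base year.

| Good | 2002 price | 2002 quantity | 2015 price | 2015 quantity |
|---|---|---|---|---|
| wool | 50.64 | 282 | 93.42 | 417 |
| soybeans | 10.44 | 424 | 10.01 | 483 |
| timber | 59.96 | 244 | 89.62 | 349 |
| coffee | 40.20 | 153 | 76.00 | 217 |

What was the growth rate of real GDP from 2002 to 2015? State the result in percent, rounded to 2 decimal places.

Real GDP 2002 = Nominal GDP 2002 = 50.64·282 + 10.44·424 + 59.96·244 + 40.20·153 = 39487.88.
Real GDP 2015 (at 2002 prices) = 50.64·417 + 10.44·483 + 59.96·349 + 40.20·217 = 55808.84.
Real growth = 55808.84/39487.88 − 1 = 0.4133.

41.33%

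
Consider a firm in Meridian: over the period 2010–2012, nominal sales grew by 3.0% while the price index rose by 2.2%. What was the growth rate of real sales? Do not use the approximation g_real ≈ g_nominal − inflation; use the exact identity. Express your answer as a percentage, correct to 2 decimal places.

(1 + g_nom) = (1 + g_real)(1 + π), so g_real = 1.0300 / 1.0220 − 1 = 0.00783.

0.78%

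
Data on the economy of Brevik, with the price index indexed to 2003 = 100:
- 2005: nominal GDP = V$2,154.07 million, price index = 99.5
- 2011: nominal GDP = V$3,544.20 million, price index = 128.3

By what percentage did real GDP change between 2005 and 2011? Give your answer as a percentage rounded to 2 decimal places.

27.60%

Real GDP 2005 = 2154.07 / 0.995 = 2164.89.
Real GDP 2011 = 3544.20 / 1.283 = 2762.43.
Real growth = 2762.43 / 2164.89 − 1 = 0.2760.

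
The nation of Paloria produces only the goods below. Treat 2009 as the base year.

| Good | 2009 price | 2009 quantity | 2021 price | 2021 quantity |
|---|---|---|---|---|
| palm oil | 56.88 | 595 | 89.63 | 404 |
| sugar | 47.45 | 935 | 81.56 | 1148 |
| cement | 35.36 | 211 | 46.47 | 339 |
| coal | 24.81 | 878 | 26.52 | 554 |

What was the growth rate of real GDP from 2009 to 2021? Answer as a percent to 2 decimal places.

-3.97%

Real GDP 2009 = Nominal GDP 2009 = 56.88·595 + 47.45·935 + 35.36·211 + 24.81·878 = 107453.49.
Real GDP 2021 (at 2009 prices) = 56.88·404 + 47.45·1148 + 35.36·339 + 24.81·554 = 103183.90.
Real growth = 103183.90/107453.49 − 1 = -0.0397.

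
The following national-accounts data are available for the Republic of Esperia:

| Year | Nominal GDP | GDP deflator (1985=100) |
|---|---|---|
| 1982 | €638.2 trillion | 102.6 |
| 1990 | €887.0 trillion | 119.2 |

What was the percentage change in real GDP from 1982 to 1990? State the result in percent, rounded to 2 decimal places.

19.63%

Deflate each year: 1982 → 638.2/1.026 = 622.03; 1990 → 887.0/1.192 = 744.13.
So real GDP changed by 744.13/622.03 − 1 = 0.1963, i.e. 19.63%.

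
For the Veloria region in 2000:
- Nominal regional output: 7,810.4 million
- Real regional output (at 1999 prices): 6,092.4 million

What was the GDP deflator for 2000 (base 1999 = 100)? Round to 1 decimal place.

GDP deflator = (Nominal / Real) × 100 = 7810.4 / 6092.4 × 100 = 128.20.

128.2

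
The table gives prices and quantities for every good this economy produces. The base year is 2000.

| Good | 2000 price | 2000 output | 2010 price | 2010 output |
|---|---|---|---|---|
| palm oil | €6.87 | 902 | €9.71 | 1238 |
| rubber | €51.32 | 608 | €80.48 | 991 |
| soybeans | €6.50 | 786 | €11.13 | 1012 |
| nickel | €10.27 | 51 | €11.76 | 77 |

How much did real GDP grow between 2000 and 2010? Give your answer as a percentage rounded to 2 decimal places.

55.07%

Real GDP 2000 = Nominal GDP 2000 = 6.87·902 + 51.32·608 + 6.50·786 + 10.27·51 = 43032.07.
Real GDP 2010 (at 2000 prices) = 6.87·1238 + 51.32·991 + 6.50·1012 + 10.27·77 = 66731.97.
Real growth = 66731.97/43032.07 − 1 = 0.5507.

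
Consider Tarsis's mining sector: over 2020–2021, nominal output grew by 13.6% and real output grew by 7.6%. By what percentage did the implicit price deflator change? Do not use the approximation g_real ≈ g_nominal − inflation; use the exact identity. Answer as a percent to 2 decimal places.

5.58%

(1 + g_nom) = (1 + g_real)(1 + π), so π = 1.1360 / 1.0760 − 1 = 0.05576.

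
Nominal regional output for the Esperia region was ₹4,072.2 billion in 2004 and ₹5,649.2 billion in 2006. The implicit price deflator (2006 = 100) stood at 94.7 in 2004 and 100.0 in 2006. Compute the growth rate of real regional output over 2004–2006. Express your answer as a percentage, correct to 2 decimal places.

31.37%

Real regional output 2004 = 4072.2 / 0.947 = 4300.11.
Real regional output 2006 = 5649.2 / 1.000 = 5649.20.
Real growth = 5649.20 / 4300.11 − 1 = 0.3137.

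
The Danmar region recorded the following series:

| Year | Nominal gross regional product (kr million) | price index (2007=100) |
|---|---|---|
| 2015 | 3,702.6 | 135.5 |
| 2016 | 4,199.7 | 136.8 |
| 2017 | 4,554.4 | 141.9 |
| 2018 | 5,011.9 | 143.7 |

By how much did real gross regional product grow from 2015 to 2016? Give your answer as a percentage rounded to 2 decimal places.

12.35%

Real gross regional product 2015 = 3702.6/1.355 = 2732.55.
Real gross regional product 2016 = 4199.7/1.368 = 3069.96.
Change = 3069.96/2732.55 − 1 = 0.1235.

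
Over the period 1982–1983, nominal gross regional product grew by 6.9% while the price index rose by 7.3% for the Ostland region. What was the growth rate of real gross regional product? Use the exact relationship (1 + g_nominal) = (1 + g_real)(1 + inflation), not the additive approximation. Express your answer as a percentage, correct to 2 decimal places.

-0.37%

(1 + g_nom) = (1 + g_real)(1 + π), so g_real = 1.0690 / 1.0730 − 1 = -0.00373.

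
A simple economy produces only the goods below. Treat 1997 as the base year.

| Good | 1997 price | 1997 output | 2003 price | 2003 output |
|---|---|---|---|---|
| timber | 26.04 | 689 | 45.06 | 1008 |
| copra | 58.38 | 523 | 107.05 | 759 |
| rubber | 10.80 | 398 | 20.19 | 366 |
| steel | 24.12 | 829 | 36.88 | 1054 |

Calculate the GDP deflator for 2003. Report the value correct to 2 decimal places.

173.05

Nominal GDP 2003 = 45.06·1008 + 107.05·759 + 20.19·366 + 36.88·1054 = 172932.49.
Real GDP 2003 (at 1997 prices) = 26.04·1008 + 58.38·759 + 10.80·366 + 24.12·1054 = 99934.02.
Deflator = Nominal/Real × 100 = 172932.49/99934.02 × 100 = 173.047.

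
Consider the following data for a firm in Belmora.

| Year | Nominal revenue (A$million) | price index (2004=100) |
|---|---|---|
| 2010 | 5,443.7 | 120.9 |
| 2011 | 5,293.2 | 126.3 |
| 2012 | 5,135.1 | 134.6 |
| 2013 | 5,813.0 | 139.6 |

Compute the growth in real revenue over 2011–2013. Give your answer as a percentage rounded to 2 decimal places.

-0.64%

Real revenue 2011 = 5293.2/1.263 = 4190.97.
Real revenue 2013 = 5813.0/1.396 = 4164.04.
Change = 4164.04/4190.97 − 1 = -0.0064.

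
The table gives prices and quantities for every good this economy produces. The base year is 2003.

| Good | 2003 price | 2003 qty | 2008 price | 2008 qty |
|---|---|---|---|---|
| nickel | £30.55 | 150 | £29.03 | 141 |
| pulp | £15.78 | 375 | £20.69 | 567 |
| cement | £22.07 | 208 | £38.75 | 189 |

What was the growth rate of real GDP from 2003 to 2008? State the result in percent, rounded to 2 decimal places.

15.48%

Real GDP 2003 = Nominal GDP 2003 = 30.55·150 + 15.78·375 + 22.07·208 = 15090.56.
Real GDP 2008 (at 2003 prices) = 30.55·141 + 15.78·567 + 22.07·189 = 17426.04.
Real growth = 17426.04/15090.56 − 1 = 0.1548.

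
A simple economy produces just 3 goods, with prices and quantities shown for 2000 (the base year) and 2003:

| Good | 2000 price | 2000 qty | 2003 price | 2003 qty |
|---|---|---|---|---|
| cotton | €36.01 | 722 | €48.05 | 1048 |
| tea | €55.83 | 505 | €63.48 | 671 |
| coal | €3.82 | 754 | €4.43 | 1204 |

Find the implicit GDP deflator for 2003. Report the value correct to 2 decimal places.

Nominal GDP 2003 = 48.05·1048 + 63.48·671 + 4.43·1204 = 98285.20.
Real GDP 2003 (at 2000 prices) = 36.01·1048 + 55.83·671 + 3.82·1204 = 79799.69.
Deflator = Nominal/Real × 100 = 98285.20/79799.69 × 100 = 123.165.

123.16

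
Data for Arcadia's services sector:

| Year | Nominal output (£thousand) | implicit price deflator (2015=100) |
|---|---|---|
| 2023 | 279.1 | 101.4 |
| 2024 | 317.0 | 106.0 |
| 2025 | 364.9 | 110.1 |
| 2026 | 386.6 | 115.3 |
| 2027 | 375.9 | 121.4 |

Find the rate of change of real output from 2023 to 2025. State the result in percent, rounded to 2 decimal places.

20.41%

Real output 2023 = 279.1/1.014 = 275.25.
Real output 2025 = 364.9/1.101 = 331.43.
Change = 331.43/275.25 − 1 = 0.2041.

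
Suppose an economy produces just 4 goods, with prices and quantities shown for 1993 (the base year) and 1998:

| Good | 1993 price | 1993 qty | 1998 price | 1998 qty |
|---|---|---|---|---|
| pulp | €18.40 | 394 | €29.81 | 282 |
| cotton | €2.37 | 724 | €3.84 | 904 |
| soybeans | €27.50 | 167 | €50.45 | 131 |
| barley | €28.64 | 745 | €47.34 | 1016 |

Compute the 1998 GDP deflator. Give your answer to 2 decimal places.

166.33

Nominal GDP 1998 = 29.81·282 + 3.84·904 + 50.45·131 + 47.34·1016 = 66584.17.
Real GDP 1998 (at 1993 prices) = 18.40·282 + 2.37·904 + 27.50·131 + 28.64·1016 = 40032.02.
Deflator = Nominal/Real × 100 = 66584.17/40032.02 × 100 = 166.327.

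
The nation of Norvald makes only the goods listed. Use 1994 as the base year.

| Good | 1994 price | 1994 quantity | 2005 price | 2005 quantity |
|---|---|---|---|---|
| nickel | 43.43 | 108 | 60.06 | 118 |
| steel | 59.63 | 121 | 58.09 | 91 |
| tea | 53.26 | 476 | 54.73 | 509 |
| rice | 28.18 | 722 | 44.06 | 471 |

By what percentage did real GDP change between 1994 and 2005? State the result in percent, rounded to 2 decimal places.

Real GDP 1994 = Nominal GDP 1994 = 43.43·108 + 59.63·121 + 53.26·476 + 28.18·722 = 57603.39.
Real GDP 2005 (at 1994 prices) = 43.43·118 + 59.63·91 + 53.26·509 + 28.18·471 = 50933.19.
Real growth = 50933.19/57603.39 − 1 = -0.1158.

-11.58%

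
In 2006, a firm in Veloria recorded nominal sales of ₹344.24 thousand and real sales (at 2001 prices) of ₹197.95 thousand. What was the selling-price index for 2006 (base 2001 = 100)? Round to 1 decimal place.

173.9

selling-price index = (Nominal / Real) × 100 = 344.24 / 197.95 × 100 = 173.90.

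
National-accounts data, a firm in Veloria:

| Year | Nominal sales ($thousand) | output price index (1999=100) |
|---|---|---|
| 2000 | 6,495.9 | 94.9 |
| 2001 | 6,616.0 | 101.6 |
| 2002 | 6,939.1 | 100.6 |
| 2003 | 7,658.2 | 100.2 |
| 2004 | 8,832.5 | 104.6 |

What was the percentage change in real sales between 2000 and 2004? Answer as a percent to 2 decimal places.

Real sales 2000 = 6495.9/0.949 = 6844.99.
Real sales 2004 = 8832.5/1.046 = 8444.07.
Change = 8444.07/6844.99 − 1 = 0.2336.

23.36%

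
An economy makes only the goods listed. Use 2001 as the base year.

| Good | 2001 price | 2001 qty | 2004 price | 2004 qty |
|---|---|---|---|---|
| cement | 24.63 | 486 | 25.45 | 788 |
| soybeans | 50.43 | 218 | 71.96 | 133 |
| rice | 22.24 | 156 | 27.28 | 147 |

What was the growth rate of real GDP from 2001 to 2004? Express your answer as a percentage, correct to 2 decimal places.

11.17%

Real GDP 2001 = Nominal GDP 2001 = 24.63·486 + 50.43·218 + 22.24·156 = 26433.36.
Real GDP 2004 (at 2001 prices) = 24.63·788 + 50.43·133 + 22.24·147 = 29384.91.
Real growth = 29384.91/26433.36 − 1 = 0.1117.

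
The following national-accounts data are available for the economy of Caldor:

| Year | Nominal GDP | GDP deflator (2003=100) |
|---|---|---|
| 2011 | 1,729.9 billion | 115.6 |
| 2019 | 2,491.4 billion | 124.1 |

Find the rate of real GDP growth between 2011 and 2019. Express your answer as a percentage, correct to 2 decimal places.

Deflate each year: 2011 → 1729.9/1.156 = 1496.45; 2019 → 2491.4/1.241 = 2007.57.
So real GDP changed by 2007.57/1496.45 − 1 = 0.3416, i.e. 34.16%.

34.16%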